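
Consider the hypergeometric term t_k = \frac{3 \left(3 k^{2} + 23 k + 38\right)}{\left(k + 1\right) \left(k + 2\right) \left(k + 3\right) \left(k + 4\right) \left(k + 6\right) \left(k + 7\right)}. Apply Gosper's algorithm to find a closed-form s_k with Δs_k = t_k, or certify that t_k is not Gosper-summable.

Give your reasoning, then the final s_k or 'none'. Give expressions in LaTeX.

Ratio r(k) = (k + 1)*(k + 6)*(23*k + 3*(k + 1)**2 + 61)/((k + 5)*(k + 8)*(3*k**2 + 23*k + 38)).
So A=k + 1 and B=k + 8, with C=k**3 + 38*k**2/3 + 51*k + 190/3.
f must satisfy (k + 1)·f(k+1) − (k + 7)·f(k) = k**3 + 38*k**2/3 + 51*k + 190/3.
Bound: deg f ≤ 6.
Coefficient equations give f(k) = k*(k + 2)*(k + 4)*(k + 5)*(k**2 + 10*k + 27)/54.
Get s_k = R·t_k = k*(k**2 + 10*k + 27)/(6*(k**3 + 10*k**2 + 27*k + 18)) with R(k) = B(k−1)f(k)/C(k) = k*(k + 2)*(k + 4)*(k + 7)*(k**2 + 10*k + 27)/(18*(3*k**2 + 23*k + 38)).
Check: Δs_k = 3*(3*k**2 + 23*k + 38)/(k**6 + 23*k**5 + 207*k**4 + 925*k**3 + 2144*k**2 + 2412*k + 1008). ✓

s_k = \frac{k \left(k^{2} + 10 k + 27\right)}{6 \left(k^{3} + 10 k^{2} + 27 k + 18\right)}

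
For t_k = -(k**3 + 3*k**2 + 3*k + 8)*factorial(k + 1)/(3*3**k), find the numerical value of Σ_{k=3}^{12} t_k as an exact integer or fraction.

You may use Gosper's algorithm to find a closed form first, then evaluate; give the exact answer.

t_(k+1)/t_k = (k**4 + 8*k**3 + 24*k**2 + 39*k + 30)/(3*(k**3 + 3*k**2 + 3*k + 8)).
Take A(k)=k/3 + 2/3, B(k)=1, C(k)=k**3 + 3*k**2 + 3*k + 8.
Set up (k/3 + 2/3)·f(k+1) − (1)·f(k) − (k**3 + 3*k**2 + 3*k + 8) = 0.
d = 2 from the (1,0,3) case.
A polynomial solution: f(k) = 3*(k**2 + 2*k - 2).
R(k) = B(k−1)·f(k)/C(k) = 3*(k**2 + 2*k - 2)/(k**3 + 3*k**2 + 3*k + 8); s_k = R·t_k = -(k**2 + 2*k - 2)*factorial(k + 1)/3**k.
Check: Δs_k = -(k**3 + 3*k**2 + 3*k + 8)*factorial(k + 1)/(3*3**k). ✓
Evaluate s at k=13 and k=3: -69240371200/6561 and -104/9; difference -69240295384/6561.

Σ = -69240295384/6561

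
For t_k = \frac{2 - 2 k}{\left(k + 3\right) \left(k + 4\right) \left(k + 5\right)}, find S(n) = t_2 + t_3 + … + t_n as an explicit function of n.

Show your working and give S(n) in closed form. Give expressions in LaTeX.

Compute t_(k+1)/t_k: get k*(k + 3)/((k - 1)*(k + 6)).
Take A(k)=k + 3, B(k)=k + 6, C(k)=k - 1.
Need (k + 3)·f(k+1) − (k + 5)·f(k) = k - 1.
d = 2 from the (1,1,1) case.
Match coefficients ⇒ f(k) = k*(k - 5)/12.
So s_k = (B(k−1)f/C)·t_k = (k*(k - 5)*(k + 5)/(12*(k - 1)))·t_k = -k*(k - 5)/(6*(k + 3)*(k + 4)).
s_(k+1) − s_k = 2*(1 - k)/(k**3 + 12*k**2 + 47*k + 60) = t_k.
s_(n+1) = (-n**2 + 3*n + 4)/(6*(n**2 + 9*n + 20)) and s_(2) = 1/30, so S(n) = n*(1 - n)/(5*(n**2 + 9*n + 20)).

S(n) = \frac{n \left(1 - n\right)}{5 \left(n^{2} + 9 n + 20\right)}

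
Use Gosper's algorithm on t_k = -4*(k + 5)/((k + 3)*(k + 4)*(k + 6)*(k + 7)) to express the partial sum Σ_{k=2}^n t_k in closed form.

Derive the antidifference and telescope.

Compute t_(k+1)/t_k: get (k + 3)*(k + 6)**2/((k + 5)**2*(k + 8)).
Normal form (A,B,C) = (k + 3, k + 8, k**2 + 10*k + 25).
f must satisfy (k + 3)·f(k+1) − (k + 7)·f(k) = k**2 + 10*k + 25.
d = 4 from the (1,1,2) case.
A polynomial solution: f(k) = k*(k + 4)*(k + 5)*(k + 9)/36.
So s_k = (B(k−1)f/C)·t_k = (k*(k + 4)*(k + 7)*(k + 9)/(36*(k + 5)))·t_k = k*(-k - 9)/(9*(k**2 + 9*k + 18)).
Δs = 4*(-k - 5)/(k**4 + 20*k**3 + 145*k**2 + 450*k + 504), as required.
Telescope: S(n) = s_(n+1) − s_(2) = (-n**2 - 11*n - 10)/(9*(n**2 + 11*n + 28)) − (-11/180) = (-n**2 - 11*n + 12)/(20*(n**2 + 11*n + 28)).

S(n) = (-n**2 - 11*n + 12)/(20*(n**2 + 11*n + 28))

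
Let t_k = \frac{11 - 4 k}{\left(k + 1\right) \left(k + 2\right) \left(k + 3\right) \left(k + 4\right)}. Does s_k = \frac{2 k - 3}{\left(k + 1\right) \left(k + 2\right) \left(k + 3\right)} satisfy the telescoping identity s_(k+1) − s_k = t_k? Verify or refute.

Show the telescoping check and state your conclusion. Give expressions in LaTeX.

valid (s_(k+1) − s_k reduces to t_k)

s_(k+1) = (2*k - 1)/((k + 2)*(k + 3)*(k + 4))
s_(k+1) − s_k = (11 - 4*k)/(k**4 + 10*k**3 + 35*k**2 + 50*k + 24)
(s_(k+1) − s_k) − t_k = 0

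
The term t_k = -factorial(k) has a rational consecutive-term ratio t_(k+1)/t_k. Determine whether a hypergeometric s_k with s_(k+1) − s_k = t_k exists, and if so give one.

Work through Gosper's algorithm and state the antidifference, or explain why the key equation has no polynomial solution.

Step 1: r(k) = k + 1.
Gosper form: A/B · C(k+1)/C(k) with A=k + 1, B=1, C=1.
Set up (k + 1)·f(k+1) − (1)·f(k) − (1) = 0.
From deg A=1, deg B=0, deg C=0: d=-1.
d = -1 < 0 ⇒ no nonzero polynomial f; not summable.

none — t_k is not Gosper-summable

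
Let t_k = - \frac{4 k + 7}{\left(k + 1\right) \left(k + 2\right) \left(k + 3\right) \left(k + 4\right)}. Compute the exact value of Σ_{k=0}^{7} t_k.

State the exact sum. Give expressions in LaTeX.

Σ = -238/495

Ratio r(k) = (k + 1)*(4*k + 11)/((k + 5)*(4*k + 7)).
So A=k + 1 and B=k + 5, with C=k + 7/4.
Solve (k + 1)·f(k+1) − (k + 4)·f(k) = k + 7/4.
Bound: deg f ≤ 3.
Solve for f: f(k) = k*(k**2 + 6*k + 7)/8 (degree 3 ≤ 3).
Then R = B(k−1)f/C = k*(k + 4)*(k**2 + 6*k + 7)/(2*(4*k + 7)), so s_k = R(k)·t_k = k*(-k**2 - 6*k - 7)/(2*(k + 1)*(k + 2)*(k + 3)).
Δs = (-4*k - 7)/(k**4 + 10*k**3 + 35*k**2 + 50*k + 24), as required.
Telescoping: Σ = s_(8) − s_(0) = -238/495 − (0) = -238/495.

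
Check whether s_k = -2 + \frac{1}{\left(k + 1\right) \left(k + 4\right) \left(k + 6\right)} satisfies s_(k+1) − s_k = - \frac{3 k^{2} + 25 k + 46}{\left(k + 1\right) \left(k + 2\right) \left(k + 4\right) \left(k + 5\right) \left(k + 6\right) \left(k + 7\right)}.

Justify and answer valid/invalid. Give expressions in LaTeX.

Valid: the claim telescopes to t_k.

s_(k+1) = -2 + 1/((k + 2)*(k + 5)*(k + 7))
s_(k+1) − s_k = 1/((k + 2)*(k + 5)*(k + 7)) - 1/((k + 1)*(k + 4)*(k + 6))
(s_(k+1) − s_k) − t_k = 0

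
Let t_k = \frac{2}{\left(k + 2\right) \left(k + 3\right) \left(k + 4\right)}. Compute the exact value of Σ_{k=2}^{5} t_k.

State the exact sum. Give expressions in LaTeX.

Compute t_(k+1)/t_k: get (k + 2)/(k + 5).
Gosper form: A/B · C(k+1)/C(k) with A=k + 2, B=k + 5, C=1.
Need (k + 2)·f(k+1) − (k + 4)·f(k) = 1.
d = 2 from the (1,1,0) case.
Match coefficients ⇒ f(k) = k*(k + 5)/12.
Get s_k = R·t_k = k*(k + 5)/(6*(k + 2)*(k + 3)) with R(k) = B(k−1)f(k)/C(k) = k*(k + 4)*(k + 5)/12.
Verify: 2/(k**3 + 9*k**2 + 26*k + 24) matches t_k.
Sum = s_(6) − s_(2); s_(6) = 11/72, s_(2) = 7/60 ⇒ 13/360.

Σ = 13/360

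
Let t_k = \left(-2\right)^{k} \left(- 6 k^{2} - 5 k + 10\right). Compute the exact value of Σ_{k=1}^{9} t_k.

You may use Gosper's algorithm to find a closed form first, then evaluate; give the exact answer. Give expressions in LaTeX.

Σ = 190458

t_(k+1)/t_k = 2*(-5*k - 6*(k + 1)**2 + 5)/(6*k**2 + 5*k - 10).
Take A(k)=-2, B(k)=1, C(k)=k**2 + 5*k/6 - 5/3.
Need (-2)·f(k+1) − (1)·f(k) = k**2 + 5*k/6 - 5/3.
deg f ≤ 2 (via 0,0,2).
Coefficient equations give f(k) = -(2*k**2 - k - 4)/6.
So s_k = (B(k−1)f/C)·t_k = (-(2*k**2 - k - 4)/(6*k**2 + 5*k - 10))·t_k = (-2)**k*(2*k**2 - k - 4).
s_(k+1) − s_k = (-2)**k*(-6*k**2 - 5*k + 10) = t_k.
Evaluate s at k=10 and k=1: 190464 and 6; difference 190458.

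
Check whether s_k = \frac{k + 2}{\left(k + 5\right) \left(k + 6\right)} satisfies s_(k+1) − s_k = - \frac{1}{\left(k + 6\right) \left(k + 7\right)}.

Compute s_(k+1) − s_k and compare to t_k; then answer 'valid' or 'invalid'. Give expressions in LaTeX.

s_(k+1) = (k + 3)/((k + 6)*(k + 7))
s_(k+1) − s_k = (1 - k)/(k**3 + 18*k**2 + 107*k + 210)
(s_(k+1) − s_k) − t_k = 6/(k**3 + 18*k**2 + 107*k + 210)

Invalid: residual \frac{6}{k^{3} + 18 k^{2} + 107 k + 210} ≠ 0.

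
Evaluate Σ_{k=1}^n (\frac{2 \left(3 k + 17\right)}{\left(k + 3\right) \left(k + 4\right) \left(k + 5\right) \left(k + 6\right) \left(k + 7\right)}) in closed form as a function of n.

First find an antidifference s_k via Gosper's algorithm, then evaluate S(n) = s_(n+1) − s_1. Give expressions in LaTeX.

Compute t_(k+1)/t_k: get (k + 3)*(3*k + 20)/((k + 8)*(3*k + 17)).
Factor: A=k + 3; B=k + 8; C=k + 17/3.
Key eq: (k + 3)·f(k+1) = (k + 7)·f(k) + (k + 17/3).
deg f ≤ 4 (via 1,1,1).
Match coefficients ⇒ f(k) = k*(k + 5)*(k**2 + 13*k + 54)/216.
Certificate R = B(k−1)f/C = k*(k + 5)*(k + 7)*(k**2 + 13*k + 54)/(72*(3*k + 17)) gives s_k = k*(k**2 + 13*k + 54)/(36*(k**3 + 13*k**2 + 54*k + 72)).
Check: Δs_k = 2*(3*k + 17)/(k**5 + 25*k**4 + 245*k**3 + 1175*k**2 + 2754*k + 2520). ✓
s_(n+1) = (n**3 + 16*n**2 + 83*n + 68)/(36*(n**3 + 16*n**2 + 83*n + 140)) and s_(1) = 17/1260, so S(n) = n*(n**2 + 16*n + 83)/(70*(n**3 + 16*n**2 + 83*n + 140)).

S(n) = \frac{n \left(n^{2} + 16 n + 83\right)}{70 \left(n^{3} + 16 n^{2} + 83 n + 140\right)}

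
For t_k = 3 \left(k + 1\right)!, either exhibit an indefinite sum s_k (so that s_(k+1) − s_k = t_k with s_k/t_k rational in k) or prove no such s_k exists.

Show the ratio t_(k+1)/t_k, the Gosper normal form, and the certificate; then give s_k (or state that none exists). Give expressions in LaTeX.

no hypergeometric antidifference exists

r(k) = k + 2 after simplifying.
Factor: A=k + 2; B=1; C=1.
Need (k + 2)·f(k+1) − (1)·f(k) = 1.
Bound: deg f ≤ -1.
d = -1 < 0 ⇒ no nonzero polynomial f; not summable.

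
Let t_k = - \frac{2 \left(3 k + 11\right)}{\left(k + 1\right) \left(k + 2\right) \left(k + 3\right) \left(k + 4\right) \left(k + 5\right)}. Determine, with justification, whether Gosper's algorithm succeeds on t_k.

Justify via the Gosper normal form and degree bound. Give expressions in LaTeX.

Yes. s_k = \frac{k \left(- k^{2} - 7 k - 14\right)}{4 \left(k^{3} + 7 k^{2} + 14 k + 8\right)}.

r(k) = (k + 1)*(3*k + 14)/((k + 6)*(3*k + 11)) after simplifying.
So A=k + 1 and B=k + 6, with C=k + 11/3.
Solve (k + 1)·f(k+1) − (k + 5)·f(k) = k + 11/3.
deg f ≤ 4 (via 1,1,1).
Solve for f: f(k) = k*(k + 3)*(k**2 + 7*k + 14)/24 (degree 4 ≤ 4).
So s_k = (B(k−1)f/C)·t_k = (k*(k + 3)*(k + 5)*(k**2 + 7*k + 14)/(8*(3*k + 11)))·t_k = k*(-k**2 - 7*k - 14)/(4*(k**3 + 7*k**2 + 14*k + 8)).
Verify: 2*(-3*k - 11)/(k**5 + 15*k**4 + 85*k**3 + 225*k**2 + 274*k + 120) matches t_k.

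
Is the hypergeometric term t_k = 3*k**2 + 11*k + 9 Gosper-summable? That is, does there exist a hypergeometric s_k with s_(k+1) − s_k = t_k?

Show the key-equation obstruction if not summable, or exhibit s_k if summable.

Yes. s_k = k*(k**2 + 4*k + 4).

Step 1: r(k) = (3*k**2 + 17*k + 23)/(3*k**2 + 11*k + 9).
Gosper form: A/B · C(k+1)/C(k) with A=1, B=1, C=k**2 + 11*k/3 + 3.
Solve (1)·f(k+1) − (1)·f(k) = k**2 + 11*k/3 + 3.
d = 3 from the (0,0,2) case.
Coefficient equations give f(k) = k*(k + 2)**2/3.
So s_k = (B(k−1)f/C)·t_k = (k*(k + 2)**2/(3*k**2 + 11*k + 9))·t_k = k*(k**2 + 4*k + 4).
Δs = 3*k**2 + 11*k + 9, as required.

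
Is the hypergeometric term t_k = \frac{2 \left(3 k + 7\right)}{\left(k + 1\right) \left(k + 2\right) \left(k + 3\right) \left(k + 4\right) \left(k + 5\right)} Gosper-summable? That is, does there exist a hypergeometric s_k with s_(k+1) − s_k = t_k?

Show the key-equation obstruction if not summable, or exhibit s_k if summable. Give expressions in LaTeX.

Yes. s_k = \frac{k \left(k^{2} + 8 k + 19\right)}{6 \left(k^{3} + 8 k^{2} + 19 k + 12\right)}.

The ratio is (k + 1)*(3*k + 10)/((k + 6)*(3*k + 7)).
Normal form (A,B,C) = (k + 1, k + 6, k + 7/3).
Set up (k + 1)·f(k+1) − (k + 5)·f(k) − (k + 7/3) = 0.
Bound: deg f ≤ 4.
Match coefficients ⇒ f(k) = k*(k + 2)*(k**2 + 8*k + 19)/36.
So s_k = (B(k−1)f/C)·t_k = (k*(k + 2)*(k + 5)*(k**2 + 8*k + 19)/(12*(3*k + 7)))·t_k = k*(k**2 + 8*k + 19)/(6*(k**3 + 8*k**2 + 19*k + 12)).
Verify: 2*(3*k + 7)/(k**5 + 15*k**4 + 85*k**3 + 225*k**2 + 274*k + 120) matches t_k.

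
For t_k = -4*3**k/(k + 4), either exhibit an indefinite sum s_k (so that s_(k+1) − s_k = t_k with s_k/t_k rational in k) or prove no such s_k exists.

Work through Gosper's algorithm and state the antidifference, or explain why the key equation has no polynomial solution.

none — t_k is not Gosper-summable

t_(k+1)/t_k = 3*(k + 4)/(k + 5).
Factor: A=3*k + 12; B=k + 5; C=1.
Set up (3*k + 12)·f(k+1) − (k + 4)·f(k) − (1) = 0.
deg f ≤ -1 (via 1,1,0).
Negative degree bound (-1): no f exists, t_k not Gosper-summable.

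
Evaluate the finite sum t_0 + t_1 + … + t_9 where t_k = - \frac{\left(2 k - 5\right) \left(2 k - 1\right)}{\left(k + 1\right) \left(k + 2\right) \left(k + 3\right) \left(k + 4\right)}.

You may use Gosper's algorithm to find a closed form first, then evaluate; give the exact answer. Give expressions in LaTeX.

Σ = -35/132

The ratio is (4*k**3 - 7*k - 3)/(4*k**3 + 8*k**2 - 55*k + 25).
Factor: A=k + 1; B=k + 5; C=k**2 - 3*k + 5/4.
Solve (k + 1)·f(k+1) − (k + 4)·f(k) = k**2 - 3*k + 5/4.
Bound: deg f ≤ 3.
Solve for f: f(k) = k*(k**2 - 2*k + 11)/8 (degree 3 ≤ 3).
Get s_k = R·t_k = k*(-k**2 + 2*k - 11)/(2*(k**3 + 6*k**2 + 11*k + 6)) with R(k) = B(k−1)f(k)/C(k) = k*(k + 4)*(k**2 - 2*k + 11)/(2*(2*k - 5)*(2*k - 1)).
Check: Δs_k = (-4*k**2 + 12*k - 5)/(k**4 + 10*k**3 + 35*k**2 + 50*k + 24). ✓
Telescoping: Σ = s_(10) − s_(0) = -35/132 − (0) = -35/132.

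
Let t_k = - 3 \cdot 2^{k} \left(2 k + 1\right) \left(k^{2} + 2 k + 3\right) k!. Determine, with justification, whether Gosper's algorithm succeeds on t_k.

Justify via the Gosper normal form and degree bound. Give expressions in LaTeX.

r(k) = 2*(k + 1)*(2*k + 3)*(2*k + (k + 1)**2 + 5)/((2*k + 1)*(k**2 + 2*k + 3)) after simplifying.
So A=2*k + 2 and B=1, with C=k**3 + 5*k**2/2 + 4*k + 3/2.
f must satisfy (2*k + 2)·f(k+1) − (1)·f(k) = k**3 + 5*k**2/2 + 4*k + 3/2.
From deg A=1, deg B=0, deg C=3: d=2.
Solving with deg f ≤ 2: f(k) = (k**2 + 1)/2.
Get s_k = R·t_k = -3*2**k*(k**2 + 1)*factorial(k) with R(k) = B(k−1)f(k)/C(k) = (k**2 + 1)/((2*k + 1)*(k**2 + 2*k + 3)).
Verify: -3*2**k*(2*k + 1)*(k**2 + 2*k + 3)*factorial(k) matches t_k.

Yes. s_k = - 3 \cdot 2^{k} \left(k^{2} + 1\right) k!.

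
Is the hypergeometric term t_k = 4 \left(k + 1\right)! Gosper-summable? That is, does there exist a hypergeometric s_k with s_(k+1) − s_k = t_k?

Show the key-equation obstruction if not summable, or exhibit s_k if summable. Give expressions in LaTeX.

No — key equation has no polynomial f.

Step 1: r(k) = k + 2.
Gosper form: A/B · C(k+1)/C(k) with A=k + 2, B=1, C=1.
f must satisfy (k + 2)·f(k+1) − (1)·f(k) = 1.
Degrees (1,0,0) ⇒ d ≤ -1.
Negative degree bound (-1): no f exists, t_k not Gosper-summable.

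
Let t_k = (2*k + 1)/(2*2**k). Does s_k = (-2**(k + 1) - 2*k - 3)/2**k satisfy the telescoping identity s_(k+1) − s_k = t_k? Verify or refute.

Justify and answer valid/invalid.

valid (s_(k+1) − s_k reduces to t_k)

s_(k+1) = -2 - k/2**k - 5/(2*2**k)
s_(k+1) − s_k = (2*k + 1)/(2*2**k)
(s_(k+1) − s_k) − t_k = 0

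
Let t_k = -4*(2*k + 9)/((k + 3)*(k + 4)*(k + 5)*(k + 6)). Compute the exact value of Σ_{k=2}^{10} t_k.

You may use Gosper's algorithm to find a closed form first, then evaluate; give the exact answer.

Step 1: r(k) = (k + 3)*(2*k + 11)/((k + 7)*(2*k + 9)).
Normal form (A,B,C) = (k + 3, k + 7, k + 9/2).
Need (k + 3)·f(k+1) − (k + 6)·f(k) = k + 9/2.
From deg A=1, deg B=1, deg C=1: d=3.
Solving with deg f ≤ 3: f(k) = k*(k + 4)*(k + 8)/30.
R(k) = B(k−1)·f(k)/C(k) = k*(k + 4)*(k + 6)*(k + 8)/(15*(2*k + 9)); s_k = R·t_k = 4*k*(-k - 8)/(15*(k**2 + 8*k + 15)).
Verify: 4*(-2*k - 9)/(k**4 + 18*k**3 + 119*k**2 + 342*k + 360) matches t_k.
Evaluate s at k=11 and k=2: -209/840 and -16/105; difference -27/280.

Σ = -27/280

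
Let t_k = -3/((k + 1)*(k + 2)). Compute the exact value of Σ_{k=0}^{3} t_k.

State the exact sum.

r(k) = (k + 1)/(k + 3) after simplifying.
Factor: A=k + 1; B=k + 3; C=1.
Need (k + 1)·f(k+1) − (k + 2)·f(k) = 1.
d = 1 from the (1,1,0) case.
A polynomial solution: f(k) = k.
So s_k = (B(k−1)f/C)·t_k = (k*(k + 2))·t_k = -3*k/(k + 1).
Δs = -3/(k**2 + 3*k + 2), as required.
Evaluate s at k=4 and k=0: -12/5 and 0; difference -12/5.

Σ = -12/5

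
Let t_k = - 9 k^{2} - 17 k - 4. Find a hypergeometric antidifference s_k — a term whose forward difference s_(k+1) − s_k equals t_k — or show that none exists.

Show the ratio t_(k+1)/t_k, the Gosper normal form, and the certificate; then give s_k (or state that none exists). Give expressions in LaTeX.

Compute t_(k+1)/t_k: get (9*k**2 + 35*k + 30)/(9*k**2 + 17*k + 4).
Take A(k)=1, B(k)=1, C(k)=k**2 + 17*k/9 + 4/9.
Solve (1)·f(k+1) − (1)·f(k) = k**2 + 17*k/9 + 4/9.
Degrees (0,0,2) ⇒ d ≤ 3.
Match coefficients ⇒ f(k) = k*(3*k**2 + 4*k - 3)/9.
So s_k = (B(k−1)f/C)·t_k = (k*(3*k**2 + 4*k - 3)/(9*k**2 + 17*k + 4))·t_k = k*(-3*k**2 - 4*k + 3).
Δs = -9*k**2 - 17*k - 4, as required.

s_k = k \left(- 3 k^{2} - 4 k + 3\right)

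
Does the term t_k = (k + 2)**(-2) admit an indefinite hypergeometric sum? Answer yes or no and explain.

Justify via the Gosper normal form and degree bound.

No; the coefficient equations for f are inconsistent.

t_(k+1)/t_k = (k + 2)**2/(k + 3)**2.
Normal form (A,B,C) = (k**2 + 4*k + 4, k**2 + 6*k + 9, 1).
Set up (k**2 + 4*k + 4)·f(k+1) − (k**2 + 4*k + 4)·f(k) − (1) = 0.
deg f ≤ 0 (via 2,2,0).
Write f(k) = c0. Then LHS − RHS = -1, requiring -1 = 0: contradictory. No certificate.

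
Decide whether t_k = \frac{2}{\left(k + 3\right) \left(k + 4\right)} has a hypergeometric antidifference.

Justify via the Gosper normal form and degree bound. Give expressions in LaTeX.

Yes. s_k = \frac{2 k}{3 \left(k + 3\right)}.

The ratio is (k + 3)/(k + 5).
Take A(k)=k + 3, B(k)=k + 5, C(k)=1.
Solve (k + 3)·f(k+1) − (k + 4)·f(k) = 1.
d = 1 from the (1,1,0) case.
Solve for f: f(k) = k/3 (degree 1 ≤ 1).
Certificate R = B(k−1)f/C = k*(k + 4)/3 gives s_k = 2*k/(3*(k + 3)).
s_(k+1) − s_k = 2/(k**2 + 7*k + 12) = t_k.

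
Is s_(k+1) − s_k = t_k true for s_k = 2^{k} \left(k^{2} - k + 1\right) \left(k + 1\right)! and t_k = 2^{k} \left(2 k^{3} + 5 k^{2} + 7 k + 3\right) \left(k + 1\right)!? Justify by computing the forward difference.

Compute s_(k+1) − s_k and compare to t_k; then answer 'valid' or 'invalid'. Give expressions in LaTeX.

valid; difference matches t_k

s_(k+1) = 2**(k + 1)*(k**2 + k + 1)*factorial(k + 2)
s_(k+1) − s_k = 2**k*(2*k**3 + 5*k**2 + 7*k + 3)*factorial(k + 1)
(s_(k+1) − s_k) − t_k = 0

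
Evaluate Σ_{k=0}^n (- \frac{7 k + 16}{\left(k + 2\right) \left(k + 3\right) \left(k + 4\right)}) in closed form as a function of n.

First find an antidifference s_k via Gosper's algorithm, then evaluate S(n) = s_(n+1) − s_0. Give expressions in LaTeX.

The ratio is (k + 2)*(7*k + 23)/((k + 5)*(7*k + 16)).
Take A(k)=k + 2, B(k)=k + 5, C(k)=k + 16/7.
Key eq: (k + 2)·f(k+1) = (k + 4)·f(k) + (k + 16/7).
Degrees (1,1,1) ⇒ d ≤ 2.
Solve for f: f(k) = k*(5*k + 11)/14 (degree 2 ≤ 2).
Then R = B(k−1)f/C = k*(k + 4)*(5*k + 11)/(2*(7*k + 16)), so s_k = R(k)·t_k = k*(-5*k - 11)/(2*(k + 2)*(k + 3)).
Δs = (-7*k - 16)/(k**3 + 9*k**2 + 26*k + 24), as required.
Σ_(k=0)^n t_k = s_(n+1) − s_(0) = ((-5*n**2 - 21*n - 16)/(2*(n**2 + 7*n + 12))) − (0), i.e. (-5*n**2 - 21*n - 16)/(2*(n**2 + 7*n + 12)).

S(n) = \frac{- 5 n^{2} - 21 n - 16}{2 \left(n^{2} + 7 n + 12\right)}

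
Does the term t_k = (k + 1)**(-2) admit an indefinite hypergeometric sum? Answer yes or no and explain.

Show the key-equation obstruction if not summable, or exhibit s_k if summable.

t_(k+1)/t_k = (k + 1)**2/(k + 2)**2.
So A=k**2 + 2*k + 1 and B=k**2 + 4*k + 4, with C=1.
Key eq: (k**2 + 2*k + 1)·f(k+1) = (k**2 + 2*k + 1)·f(k) + (1).
Bound: deg f ≤ 0.
Write f(k) = c0. Then LHS − RHS = -1, requiring -1 = 0: contradictory. No certificate.

No. Not Gosper-summable.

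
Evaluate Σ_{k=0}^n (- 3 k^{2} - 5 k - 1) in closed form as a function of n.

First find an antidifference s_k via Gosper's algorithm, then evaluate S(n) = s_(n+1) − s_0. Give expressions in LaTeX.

The ratio is (3*k**2 + 11*k + 9)/(3*k**2 + 5*k + 1).
Take A(k)=1, B(k)=1, C(k)=k**2 + 5*k/3 + 1/3.
Solve (1)·f(k+1) − (1)·f(k) = k**2 + 5*k/3 + 1/3.
Bound: deg f ≤ 3.
Coefficient equations give f(k) = k*(k**2 + k - 1)/3.
Certificate R = B(k−1)f/C = k*(k**2 + k - 1)/(3*k**2 + 5*k + 1) gives s_k = k*(-k**2 - k + 1).
Check: Δs_k = -3*k**2 - 5*k - 1. ✓
Telescope: S(n) = s_(n+1) − s_(0) = -n**3 - 4*n**2 - 4*n - 1 − (0) = -n**3 - 4*n**2 - 4*n - 1.

S(n) = - n^{3} - 4 n^{2} - 4 n - 1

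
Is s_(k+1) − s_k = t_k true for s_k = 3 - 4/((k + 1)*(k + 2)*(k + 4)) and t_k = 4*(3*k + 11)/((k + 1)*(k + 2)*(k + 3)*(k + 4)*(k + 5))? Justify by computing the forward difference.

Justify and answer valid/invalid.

s_(k+1) = 3 - 4/((k + 2)*(k + 3)*(k + 5))
s_(k+1) − s_k = 4*(3*k + 11)/(k**5 + 15*k**4 + 85*k**3 + 225*k**2 + 274*k + 120)
(s_(k+1) − s_k) − t_k = 0

valid; difference matches t_k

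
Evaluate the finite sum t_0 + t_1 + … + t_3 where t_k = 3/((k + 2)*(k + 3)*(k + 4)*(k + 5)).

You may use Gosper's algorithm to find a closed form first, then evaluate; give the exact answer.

Step 1: r(k) = (k + 2)/(k + 6).
A = k + 2, B = k + 6, C = 1.
Need (k + 2)·f(k+1) − (k + 5)·f(k) = 1.
Bound: deg f ≤ 3.
Match coefficients ⇒ f(k) = k*(k**2 + 9*k + 26)/72.
Then R = B(k−1)f/C = k*(k + 5)*(k**2 + 9*k + 26)/72, so s_k = R(k)·t_k = k*(k**2 + 9*k + 26)/(24*(k + 2)*(k + 3)*(k + 4)).
Verify: 3/(k**4 + 14*k**3 + 71*k**2 + 154*k + 120) matches t_k.
Sum = s_(4) − s_(0); s_(4) = 13/336, s_(0) = 0 ⇒ 13/336.

Σ = 13/336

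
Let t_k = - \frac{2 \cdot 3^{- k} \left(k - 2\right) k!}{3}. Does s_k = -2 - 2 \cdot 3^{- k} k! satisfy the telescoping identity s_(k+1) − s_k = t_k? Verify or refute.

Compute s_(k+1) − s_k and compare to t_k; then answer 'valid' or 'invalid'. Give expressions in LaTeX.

valid (s_(k+1) − s_k reduces to t_k)

s_(k+1) = -2*3**(-k - 1)*(3**(k + 1) + k*factorial(k) + factorial(k))
s_(k+1) − s_k = -2*(k - 2)*factorial(k)/(3*3**k)
(s_(k+1) − s_k) − t_k = 0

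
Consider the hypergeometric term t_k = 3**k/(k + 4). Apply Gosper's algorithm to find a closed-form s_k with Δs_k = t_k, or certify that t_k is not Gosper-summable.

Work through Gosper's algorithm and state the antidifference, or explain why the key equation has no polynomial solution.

no hypergeometric antidifference exists

The ratio is 3*(k + 4)/(k + 5).
Gosper form: A/B · C(k+1)/C(k) with A=3*k + 12, B=k + 5, C=1.
Solve (3*k + 12)·f(k+1) − (k + 4)·f(k) = 1.
Degrees (1,1,0) ⇒ d ≤ -1.
d = -1 < 0 ⇒ no nonzero polynomial f; not summable.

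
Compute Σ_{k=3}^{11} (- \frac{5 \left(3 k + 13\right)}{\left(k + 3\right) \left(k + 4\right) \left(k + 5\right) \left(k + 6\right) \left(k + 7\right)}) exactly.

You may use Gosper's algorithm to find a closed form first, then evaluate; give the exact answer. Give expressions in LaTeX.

Compute t_(k+1)/t_k: get (k + 3)*(3*k + 16)/((k + 8)*(3*k + 13)).
So A=k + 3 and B=k + 8, with C=k + 13/3.
Solve (k + 3)·f(k+1) − (k + 7)·f(k) = k + 13/3.
d = 4 from the (1,1,1) case.
Solving with deg f ≤ 4: f(k) = k*(k + 4)*(k**2 + 14*k + 63)/270.
Then R = B(k−1)f/C = k*(k + 4)*(k + 7)*(k**2 + 14*k + 63)/(90*(3*k + 13)), so s_k = R(k)·t_k = k*(-k**2 - 14*k - 63)/(18*(k**3 + 14*k**2 + 63*k + 90)).
Δs = 5*(-3*k - 13)/(k**5 + 25*k**4 + 245*k**3 + 1175*k**2 + 2754*k + 2520), as required.
Σ_(k=3)^(11) t_k = s_(12) − s_(3) = -25/459 − (-19/432) = -77/7344.

Σ = -77/7344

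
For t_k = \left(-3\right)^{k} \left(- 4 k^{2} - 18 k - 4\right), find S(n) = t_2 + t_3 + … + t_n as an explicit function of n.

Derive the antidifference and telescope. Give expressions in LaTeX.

Ratio r(k) = 3*(-2*k**2 - 13*k - 13)/(2*k**2 + 9*k + 2).
So A=-3 and B=1, with C=k**2 + 9*k/2 + 1.
Set up (-3)·f(k+1) − (1)·f(k) − (k**2 + 9*k/2 + 1) = 0.
d = 2 from the (0,0,2) case.
Solve for f: f(k) = -(k**2 + 3*k - 2)/4 (degree 2 ≤ 2).
Certificate R = B(k−1)f/C = -(k**2 + 3*k - 2)/(2*(2*k**2 + 9*k + 2)) gives s_k = (-3)**k*(k**2 + 3*k - 2).
Verify: (-3)**k*(-4*k**2 - 18*k - 4) matches t_k.
Telescope: S(n) = s_(n+1) − s_(2) = (-3)**(n + 1)*(n**2 + 5*n + 2) − (72) = -3*(-3)**n*n**2 - 15*(-3)**n*n - 6*(-3)**n - 72.

S(n) = - 3 \left(-3\right)^{n} n^{2} - 15 \left(-3\right)^{n} n - 6 \left(-3\right)^{n} - 72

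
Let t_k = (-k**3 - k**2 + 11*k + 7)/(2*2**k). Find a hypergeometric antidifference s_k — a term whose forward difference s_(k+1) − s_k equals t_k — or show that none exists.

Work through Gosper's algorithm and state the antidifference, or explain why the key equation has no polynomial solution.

s_k = (k**3 + 4*k**2 - 2)/2**k

The ratio is (k**3/2 + 2*k**2 - 3*k - 8)/(k**3 + k**2 - 11*k - 7).
Gosper form: A/B · C(k+1)/C(k) with A=1/2, B=1, C=k**3 + k**2 - 11*k - 7.
f must satisfy (1/2)·f(k+1) − (1)·f(k) = k**3 + k**2 - 11*k - 7.
From deg A=0, deg B=0, deg C=3: d=3.
Solving with deg f ≤ 3: f(k) = -2*(k**3 + 4*k**2 - 2).
Certificate R = B(k−1)f/C = -2*(k**3 + 4*k**2 - 2)/(k**3 + k**2 - 11*k - 7) gives s_k = (k**3 + 4*k**2 - 2)/2**k.
Check: Δs_k = (-k**3 - k**2 + 11*k + 7)/(2*2**k). ✓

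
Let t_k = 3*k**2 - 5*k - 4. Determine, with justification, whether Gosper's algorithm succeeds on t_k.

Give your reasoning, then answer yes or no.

Yes. s_k = k*(k**2 - 4*k - 1).

Ratio r(k) = (3*k**2 + k - 6)/(3*k**2 - 5*k - 4).
Gosper form: A/B · C(k+1)/C(k) with A=1, B=1, C=k**2 - 5*k/3 - 4/3.
f must satisfy (1)·f(k+1) − (1)·f(k) = k**2 - 5*k/3 - 4/3.
From deg A=0, deg B=0, deg C=2: d=3.
Coefficient equations give f(k) = k*(k**2 - 4*k - 1)/3.
Then R = B(k−1)f/C = k*(k**2 - 4*k - 1)/(3*k**2 - 5*k - 4), so s_k = R(k)·t_k = k*(k**2 - 4*k - 1).
Check: Δs_k = 3*k**2 - 5*k - 4. ✓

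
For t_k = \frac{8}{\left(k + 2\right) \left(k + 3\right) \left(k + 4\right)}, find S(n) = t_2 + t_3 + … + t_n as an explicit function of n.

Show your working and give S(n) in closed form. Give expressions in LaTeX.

Step 1: r(k) = (k + 2)/(k + 5).
Factor: A=k + 2; B=k + 5; C=1.
Key eq: (k + 2)·f(k+1) = (k + 4)·f(k) + (1).
Degrees (1,1,0) ⇒ d ≤ 2.
A polynomial solution: f(k) = k*(k + 5)/12.
Then R = B(k−1)f/C = k*(k + 4)*(k + 5)/12, so s_k = R(k)·t_k = 2*k*(k + 5)/(3*(k + 2)*(k + 3)).
Check: Δs_k = 8/(k**3 + 9*k**2 + 26*k + 24). ✓
Σ_(k=2)^n t_k = s_(n+1) − s_(2) = (2*(n**2 + 7*n + 6)/(3*(n**2 + 7*n + 12))) − (7/15), i.e. (n**2 + 7*n - 8)/(5*(n**2 + 7*n + 12)).

S(n) = \frac{n^{2} + 7 n - 8}{5 \left(n^{2} + 7 n + 12\right)}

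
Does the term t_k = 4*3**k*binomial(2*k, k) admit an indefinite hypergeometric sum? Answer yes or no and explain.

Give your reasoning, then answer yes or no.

t_(k+1)/t_k = 6*(2*k + 1)/(k + 1).
Factor: A=12*k + 6; B=k + 1; C=1.
Set up (12*k + 6)·f(k+1) − (k)·f(k) − (1) = 0.
From deg A=1, deg B=1, deg C=0: d=-1.
deg f ≤ -1 is impossible — no certificate.

No. Not Gosper-summable.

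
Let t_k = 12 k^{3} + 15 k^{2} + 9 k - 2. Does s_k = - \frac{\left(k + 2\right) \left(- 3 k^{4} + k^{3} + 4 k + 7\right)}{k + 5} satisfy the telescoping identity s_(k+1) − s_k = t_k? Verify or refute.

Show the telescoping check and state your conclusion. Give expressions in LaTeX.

Invalid: residual \frac{3 \left(- 9 k^{4} - 76 k^{3} - 84 k^{2} - 47 k + 3\right)}{k^{2} + 11 k + 30} ≠ 0.

s_(k+1) = -(k + 3)*(4*k - 3*(k + 1)**4 + (k + 1)**3 + 11)/(k + 6)
s_(k+1) − s_k = (12*k**5 + 120*k**4 + 306*k**3 + 295*k**2 + 107*k - 51)/(k**2 + 11*k + 30)
(s_(k+1) − s_k) − t_k = 3*(-9*k**4 - 76*k**3 - 84*k**2 - 47*k + 3)/(k**2 + 11*k + 30)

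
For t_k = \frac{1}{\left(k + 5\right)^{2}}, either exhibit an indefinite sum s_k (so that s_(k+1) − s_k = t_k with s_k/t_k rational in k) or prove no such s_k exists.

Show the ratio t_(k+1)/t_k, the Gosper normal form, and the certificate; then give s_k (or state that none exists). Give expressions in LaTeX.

Compute t_(k+1)/t_k: get (k + 5)**2/(k + 6)**2.
A = k**2 + 10*k + 25, B = k**2 + 12*k + 36, C = 1.
Key eq: (k**2 + 10*k + 25)·f(k+1) = (k**2 + 10*k + 25)·f(k) + (1).
From deg A=2, deg B=2, deg C=0: d=0.
Generic f = c0 gives residual -1; -1 = 0 cannot hold, so t_k is not Gosper-summable.

no hypergeometric antidifference exists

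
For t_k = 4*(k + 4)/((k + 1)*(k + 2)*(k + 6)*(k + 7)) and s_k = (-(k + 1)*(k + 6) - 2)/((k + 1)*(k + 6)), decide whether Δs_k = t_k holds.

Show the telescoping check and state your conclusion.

s_(k+1) = (-(k + 2)*(k + 7) - 2)/((k + 2)*(k + 7))
s_(k+1) − s_k = 4*(k + 4)/(k**4 + 16*k**3 + 83*k**2 + 152*k + 84)
(s_(k+1) − s_k) − t_k = 0

Valid: the claim telescopes to t_k.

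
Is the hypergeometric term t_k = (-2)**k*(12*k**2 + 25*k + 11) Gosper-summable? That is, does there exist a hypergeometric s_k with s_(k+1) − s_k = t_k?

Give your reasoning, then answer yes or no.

Yes. s_k = (-2)**k*(-4*k**2 - 3*k + 1).

Compute t_(k+1)/t_k: get 2*(-12*k**2 - 49*k - 48)/(12*k**2 + 25*k + 11).
Factor: A=-2; B=1; C=k**2 + 25*k/12 + 11/12.
Key eq: (-2)·f(k+1) = (1)·f(k) + (k**2 + 25*k/12 + 11/12).
Degrees (0,0,2) ⇒ d ≤ 2.
Solve for f: f(k) = -(k + 1)*(4*k - 1)/12 (degree 2 ≤ 2).
So s_k = (B(k−1)f/C)·t_k = (-(k + 1)*(4*k - 1)/(12*k**2 + 25*k + 11))·t_k = (-2)**k*(-4*k**2 - 3*k + 1).
Verify: (-2)**k*(12*k**2 + 25*k + 11) matches t_k.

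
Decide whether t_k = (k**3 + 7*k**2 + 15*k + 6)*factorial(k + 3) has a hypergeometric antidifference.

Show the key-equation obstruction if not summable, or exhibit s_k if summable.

Compute t_(k+1)/t_k: get (k**4 + 14*k**3 + 72*k**2 + 157*k + 116)/(k**3 + 7*k**2 + 15*k + 6).
So A=k + 4 and B=1, with C=k**3 + 7*k**2 + 15*k + 6.
Solve (k + 4)·f(k+1) − (1)·f(k) = k**3 + 7*k**2 + 15*k + 6.
d = 2 from the (1,0,3) case.
Match coefficients ⇒ f(k) = k**2 + 2*k - 2.
Get s_k = R·t_k = (k**2 + 2*k - 2)*factorial(k + 3) with R(k) = B(k−1)f(k)/C(k) = (k**2 + 2*k - 2)/(k**3 + 7*k**2 + 15*k + 6).
Δs = (k**3 + 7*k**2 + 15*k + 6)*factorial(k + 3), as required.

Yes. s_k = (k**2 + 2*k - 2)*factorial(k + 3).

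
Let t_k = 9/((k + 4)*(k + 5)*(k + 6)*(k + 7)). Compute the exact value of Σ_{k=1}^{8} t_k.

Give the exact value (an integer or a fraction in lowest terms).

Σ = 6/455

The ratio is (k + 4)/(k + 8).
Gosper form: A/B · C(k+1)/C(k) with A=k + 4, B=k + 8, C=1.
Need (k + 4)·f(k+1) − (k + 7)·f(k) = 1.
Bound: deg f ≤ 3.
Solving with deg f ≤ 3: f(k) = k*(k**2 + 15*k + 74)/360.
Get s_k = R·t_k = k*(k**2 + 15*k + 74)/(40*(k + 4)*(k + 5)*(k + 6)) with R(k) = B(k−1)f(k)/C(k) = k*(k + 7)*(k**2 + 15*k + 74)/360.
s_(k+1) − s_k = 9/(k**4 + 22*k**3 + 179*k**2 + 638*k + 840) = t_k.
Σ_(k=1)^(8) t_k = s_(9) − s_(1) = 87/3640 − (3/280) = 6/455.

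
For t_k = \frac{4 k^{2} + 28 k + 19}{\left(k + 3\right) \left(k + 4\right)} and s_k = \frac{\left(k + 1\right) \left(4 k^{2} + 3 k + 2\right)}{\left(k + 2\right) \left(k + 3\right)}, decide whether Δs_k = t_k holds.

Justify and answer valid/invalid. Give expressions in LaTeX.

Invalid: residual \frac{- 17 k - 10}{k^{3} + 9 k^{2} + 26 k + 24} ≠ 0.

s_(k+1) = (k + 2)*(3*k + 4*(k + 1)**2 + 5)/((k + 3)*(k + 4))
s_(k+1) − s_k = 2*(2*k**3 + 18*k**2 + 29*k + 14)/(k**3 + 9*k**2 + 26*k + 24)
(s_(k+1) − s_k) − t_k = (-17*k - 10)/(k**3 + 9*k**2 + 26*k + 24)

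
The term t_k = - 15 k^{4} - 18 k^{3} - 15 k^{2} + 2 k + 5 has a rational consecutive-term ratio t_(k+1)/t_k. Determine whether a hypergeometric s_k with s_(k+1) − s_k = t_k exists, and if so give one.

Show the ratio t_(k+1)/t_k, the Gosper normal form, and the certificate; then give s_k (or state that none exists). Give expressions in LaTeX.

t_(k+1)/t_k = (15*k**4 + 78*k**3 + 159*k**2 + 142*k + 41)/(15*k**4 + 18*k**3 + 15*k**2 - 2*k - 5).
A = 1, B = 1, C = k**4 + 6*k**3/5 + k**2 - 2*k/15 - 1/3.
Solve (1)·f(k+1) − (1)·f(k) = k**4 + 6*k**3/5 + k**2 - 2*k/15 - 1/3.
d = 5 from the (0,0,4) case.
Solve for f: f(k) = k*(3*k**4 - 3*k**3 + k**2 - 4*k - 2)/15 (degree 5 ≤ 5).
R(k) = B(k−1)·f(k)/C(k) = k*(3*k**4 - 3*k**3 + k**2 - 4*k - 2)/(15*k**4 + 18*k**3 + 15*k**2 - 2*k - 5); s_k = R·t_k = k*(-3*k**4 + 3*k**3 - k**2 + 4*k + 2).
s_(k+1) − s_k = -15*k**4 - 18*k**3 - 15*k**2 + 2*k + 5 = t_k.

s_k = k \left(- 3 k^{4} + 3 k^{3} - k^{2} + 4 k + 2\right)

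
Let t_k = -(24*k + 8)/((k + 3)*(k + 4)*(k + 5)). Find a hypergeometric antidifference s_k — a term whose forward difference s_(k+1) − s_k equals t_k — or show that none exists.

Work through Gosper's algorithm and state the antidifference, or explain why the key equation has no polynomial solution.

Ratio r(k) = (k + 3)*(3*k + 4)/((k + 6)*(3*k + 1)).
Gosper form: A/B · C(k+1)/C(k) with A=k + 3, B=k + 6, C=k + 1/3.
Need (k + 3)·f(k+1) − (k + 5)·f(k) = k + 1/3.
d = 2 from the (1,1,1) case.
Coefficient equations give f(k) = k*(5*k - 1)/36.
Get s_k = R·t_k = -2*k*(5*k - 1)/(3*(k + 3)*(k + 4)) with R(k) = B(k−1)f(k)/C(k) = k*(k + 5)*(5*k - 1)/(12*(3*k + 1)).
Verify: 8*(-3*k - 1)/(k**3 + 12*k**2 + 47*k + 60) matches t_k.

s_k = -2*k*(5*k - 1)/(3*(k + 3)*(k + 4))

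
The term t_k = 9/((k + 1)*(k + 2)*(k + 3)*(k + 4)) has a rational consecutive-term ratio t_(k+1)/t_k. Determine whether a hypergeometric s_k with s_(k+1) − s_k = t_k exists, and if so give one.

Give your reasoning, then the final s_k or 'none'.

s_k = k*(k**2 + 6*k + 11)/(2*(k + 1)*(k + 2)*(k + 3))

Compute t_(k+1)/t_k: get (k + 1)/(k + 5).
Normal form (A,B,C) = (k + 1, k + 5, 1).
f must satisfy (k + 1)·f(k+1) − (k + 4)·f(k) = 1.
From deg A=1, deg B=1, deg C=0: d=3.
Solving with deg f ≤ 3: f(k) = k*(k**2 + 6*k + 11)/18.
Certificate R = B(k−1)f/C = k*(k + 4)*(k**2 + 6*k + 11)/18 gives s_k = k*(k**2 + 6*k + 11)/(2*(k + 1)*(k + 2)*(k + 3)).
Check: Δs_k = 9/(k**4 + 10*k**3 + 35*k**2 + 50*k + 24). ✓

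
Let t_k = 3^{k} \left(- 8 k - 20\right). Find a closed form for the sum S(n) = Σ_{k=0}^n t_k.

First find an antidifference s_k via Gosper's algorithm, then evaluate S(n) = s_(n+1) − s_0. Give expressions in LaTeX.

S(n) = - 12 \cdot 3^{n} n - 24 \cdot 3^{n} + 4

r(k) = 3*(2*k + 7)/(2*k + 5) after simplifying.
Normal form (A,B,C) = (3, 1, k + 5/2).
Solve (3)·f(k+1) − (1)·f(k) = k + 5/2.
d = 1 from the (0,0,1) case.
Solving with deg f ≤ 1: f(k) = (k + 1)/2.
R(k) = B(k−1)·f(k)/C(k) = (k + 1)/(2*k + 5); s_k = R·t_k = -4*3**k*(k + 1).
Verify: 3**k*(-8*k - 20) matches t_k.
Telescope: S(n) = s_(n+1) − s_(0) = 12*3**n*(-n - 2) − (-4) = -12*3**n*n - 24*3**n + 4.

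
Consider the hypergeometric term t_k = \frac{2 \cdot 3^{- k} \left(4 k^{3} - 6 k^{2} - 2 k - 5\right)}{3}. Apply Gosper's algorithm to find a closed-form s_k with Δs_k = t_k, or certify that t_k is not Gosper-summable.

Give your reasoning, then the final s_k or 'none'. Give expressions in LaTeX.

s_k = 3^{- k} \left(- 4 k^{3} - 4 k + 1\right)

The ratio is (4*k**3 + 6*k**2 - 2*k - 9)/(3*(4*k**3 - 6*k**2 - 2*k - 5)).
Normal form (A,B,C) = (1/3, 1, k**3 - 3*k**2/2 - k/2 - 5/4).
Need (1/3)·f(k+1) − (1)·f(k) = k**3 - 3*k**2/2 - k/2 - 5/4.
Degrees (0,0,3) ⇒ d ≤ 3.
Coefficient equations give f(k) = -3*(4*k**3 + 4*k - 1)/8.
Get s_k = R·t_k = (-4*k**3 - 4*k + 1)/3**k with R(k) = B(k−1)f(k)/C(k) = -3*(4*k**3 + 4*k - 1)/(2*(4*k**3 - 6*k**2 - 2*k - 5)).
Check: Δs_k = 2*(4*k**3 - 6*k**2 - 2*k - 5)/(3*3**k). ✓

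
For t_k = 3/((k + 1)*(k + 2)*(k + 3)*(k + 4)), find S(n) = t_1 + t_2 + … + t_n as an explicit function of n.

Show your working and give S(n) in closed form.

Step 1: r(k) = (k + 1)/(k + 5).
Normal form (A,B,C) = (k + 1, k + 5, 1).
Solve (k + 1)·f(k+1) − (k + 4)·f(k) = 1.
d = 3 from the (1,1,0) case.
Solve for f: f(k) = k*(k**2 + 6*k + 11)/18 (degree 3 ≤ 3).
Then R = B(k−1)f/C = k*(k + 4)*(k**2 + 6*k + 11)/18, so s_k = R(k)·t_k = k*(k**2 + 6*k + 11)/(6*(k + 1)*(k + 2)*(k + 3)).
Δs = 3/(k**4 + 10*k**3 + 35*k**2 + 50*k + 24), as required.
Telescope: S(n) = s_(n+1) − s_(1) = (n**3 + 9*n**2 + 26*n + 18)/(6*(n**3 + 9*n**2 + 26*n + 24)) − (1/8) = n*(n**2 + 9*n + 26)/(24*(n**3 + 9*n**2 + 26*n + 24)).

S(n) = n*(n**2 + 9*n + 26)/(24*(n**3 + 9*n**2 + 26*n + 24))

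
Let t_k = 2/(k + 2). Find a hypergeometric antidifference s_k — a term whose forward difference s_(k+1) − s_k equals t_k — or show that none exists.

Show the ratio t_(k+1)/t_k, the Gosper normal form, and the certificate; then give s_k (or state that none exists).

none — t_k is not Gosper-summable

Step 1: r(k) = (k + 2)/(k + 3).
A = k + 2, B = k + 3, C = 1.
Need (k + 2)·f(k+1) − (k + 2)·f(k) = 1.
Bound: deg f ≤ 0.
Put f(k) = c0: A·f(k+1) − B(k−1)·f(k) − C = -1; need -1 = 0 — inconsistent ⇒ no f, not summable.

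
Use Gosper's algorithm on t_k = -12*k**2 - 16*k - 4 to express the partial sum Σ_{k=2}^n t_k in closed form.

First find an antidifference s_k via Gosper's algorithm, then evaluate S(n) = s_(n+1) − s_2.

S(n) = -4*n**3 - 14*n**2 - 14*n + 32

Compute t_(k+1)/t_k: get (3*k**2 + 10*k + 8)/(3*k**2 + 4*k + 1).
Gosper form: A/B · C(k+1)/C(k) with A=1, B=1, C=k**2 + 4*k/3 + 1/3.
Solve (1)·f(k+1) − (1)·f(k) = k**2 + 4*k/3 + 1/3.
Degrees (0,0,2) ⇒ d ≤ 3.
A polynomial solution: f(k) = k*(k + 1)*(2*k - 1)/6.
Get s_k = R·t_k = 2*k*(-2*k**2 - k + 1) with R(k) = B(k−1)f(k)/C(k) = k*(2*k - 1)/(2*(3*k + 1)).
s_(k+1) − s_k = -12*k**2 - 16*k - 4 = t_k.
Evaluate: s_(n+1) = -4*n**3 - 14*n**2 - 14*n - 4; subtract s_(2) = -36 ⇒ S(n) = -4*n**3 - 14*n**2 - 14*n + 32.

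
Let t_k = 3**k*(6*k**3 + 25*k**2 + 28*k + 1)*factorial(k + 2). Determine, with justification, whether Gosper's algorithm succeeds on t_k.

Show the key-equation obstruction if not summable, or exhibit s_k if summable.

Yes. s_k = 3**k*(k - 1)*(2*k + 1)*factorial(k + 2).

Compute t_(k+1)/t_k: get 3*(6*k**4 + 61*k**3 + 225*k**2 + 348*k + 180)/(6*k**3 + 25*k**2 + 28*k + 1).
Factor: A=3*k + 9; B=1; C=k**3 + 25*k**2/6 + 14*k/3 + 1/6.
Key eq: (3*k + 9)·f(k+1) = (1)·f(k) + (k**3 + 25*k**2/6 + 14*k/3 + 1/6).
deg f ≤ 2 (via 1,0,3).
Solve for f: f(k) = (k - 1)*(2*k + 1)/6 (degree 2 ≤ 2).
Then R = B(k−1)f/C = (k - 1)*(2*k + 1)/(6*k**3 + 25*k**2 + 28*k + 1), so s_k = R(k)·t_k = 3**k*(k - 1)*(2*k + 1)*factorial(k + 2).
Check: Δs_k = 3**k*(6*k**3 + 25*k**2 + 28*k + 1)*factorial(k + 2). ✓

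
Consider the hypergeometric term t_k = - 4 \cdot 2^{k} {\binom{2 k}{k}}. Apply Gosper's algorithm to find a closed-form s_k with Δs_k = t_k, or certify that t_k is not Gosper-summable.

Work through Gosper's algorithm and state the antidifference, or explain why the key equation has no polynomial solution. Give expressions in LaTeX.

not Gosper-summable; s_k does not exist

r(k) = 4*(2*k + 1)/(k + 1) after simplifying.
Factor: A=8*k + 4; B=k + 1; C=1.
Solve (8*k + 4)·f(k+1) − (k)·f(k) = 1.
Degrees (1,1,0) ⇒ d ≤ -1.
d = -1 < 0 ⇒ no nonzero polynomial f; not summable.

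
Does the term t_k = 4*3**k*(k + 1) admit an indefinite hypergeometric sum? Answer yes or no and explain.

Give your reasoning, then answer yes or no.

Yes. s_k = 3**k*(2*k - 1).

r(k) = 3*(k + 2)/(k + 1) after simplifying.
A = 3, B = 1, C = k + 1.
Need (3)·f(k+1) − (1)·f(k) = k + 1.
d = 1 from the (0,0,1) case.
Match coefficients ⇒ f(k) = (2*k - 1)/4.
R(k) = B(k−1)·f(k)/C(k) = (2*k - 1)/(4*(k + 1)); s_k = R·t_k = 3**k*(2*k - 1).
Check: Δs_k = 4*3**k*(k + 1). ✓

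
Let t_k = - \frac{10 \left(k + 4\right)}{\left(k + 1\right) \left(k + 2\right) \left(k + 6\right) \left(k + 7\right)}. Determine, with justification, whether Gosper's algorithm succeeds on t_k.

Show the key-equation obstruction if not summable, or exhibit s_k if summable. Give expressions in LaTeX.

The ratio is (k + 1)*(k + 5)*(k + 6)/((k + 3)*(k + 4)*(k + 8)).
Normal form (A,B,C) = (k + 1, k + 8, k**4 + 16*k**3 + 95*k**2 + 248*k + 240).
Need (k + 1)·f(k+1) − (k + 7)·f(k) = k**4 + 16*k**3 + 95*k**2 + 248*k + 240.
d = 6 from the (1,1,4) case.
Solve for f: f(k) = k*(k + 2)*(k + 3)*(k + 4)*(k + 5)*(k + 7)/12 (degree 6 ≤ 6).
Certificate R = B(k−1)f/C = k*(k + 2)*(k + 7)**2/(12*(k + 4)) gives s_k = 5*k*(-k - 7)/(6*(k**2 + 7*k + 6)).
s_(k+1) − s_k = 10*(-k - 4)/(k**4 + 16*k**3 + 83*k**2 + 152*k + 84) = t_k.

Yes. s_k = \frac{5 k \left(- k - 7\right)}{6 \left(k^{2} + 7 k + 6\right)}.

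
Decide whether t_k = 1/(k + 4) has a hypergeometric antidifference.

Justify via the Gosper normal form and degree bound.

No. Not Gosper-summable.

r(k) = (k + 4)/(k + 5) after simplifying.
Gosper form: A/B · C(k+1)/C(k) with A=k + 4, B=k + 5, C=1.
Solve (k + 4)·f(k+1) − (k + 4)·f(k) = 1.
Bound: deg f ≤ 0.
Put f(k) = c0: A·f(k+1) − B(k−1)·f(k) − C = -1; need -1 = 0 — inconsistent ⇒ no f, not summable.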